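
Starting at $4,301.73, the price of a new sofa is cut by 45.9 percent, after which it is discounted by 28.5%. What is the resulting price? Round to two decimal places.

$1,663.97

Each change multiplies by a factor: 0.541 × 0.715 = 0.386815.
$4,301.73 × 0.386815 = $1663.97368995 ≈ $1,663.97.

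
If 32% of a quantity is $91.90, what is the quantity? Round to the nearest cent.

$287.19

$91.90 ÷ 0.32 ≈ $287.19.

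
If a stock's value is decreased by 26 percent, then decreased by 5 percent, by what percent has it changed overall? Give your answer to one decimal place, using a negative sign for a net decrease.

A 26% decrease multiplies by 0.74.
Then a 5% decrease: 0.74 × 0.95 = 0.703.
Overall factor 0.703, i.e. -29.7%.

-29.7%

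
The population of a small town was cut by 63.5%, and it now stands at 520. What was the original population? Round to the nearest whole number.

The overall multiplier applied was 0.365.
So the original population was 520 ÷ 0.365 ≈ 1425.

1425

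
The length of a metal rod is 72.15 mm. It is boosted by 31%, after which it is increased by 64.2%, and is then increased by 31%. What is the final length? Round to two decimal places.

203.31 mm

Apply the 31% increase: 72.15 × 1.31 = 94.5165.
Apply the 64.2% increase: 94.5165 × 1.642 = 155.196093.
Apply the 31% increase: 155.196093 × 1.31 = 203.30688183 ≈ 203.31.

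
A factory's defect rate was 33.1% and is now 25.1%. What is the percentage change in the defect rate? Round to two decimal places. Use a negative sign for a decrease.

The change is 25.1 − 33.1 = -8.0 percentage points.
Relative to the original 33.1%, that is -8.0 ÷ 33.1 ≈ -24.17%.

-24.17%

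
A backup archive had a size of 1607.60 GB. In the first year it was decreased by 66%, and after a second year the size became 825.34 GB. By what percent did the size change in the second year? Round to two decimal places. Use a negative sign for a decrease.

51.00%

After the first year: 1607.60 × 0.34 = 546.584.
Second-year multiplier: 825.34 ÷ 546.584 ≈ 1.509997.
That is a change of 51.00%.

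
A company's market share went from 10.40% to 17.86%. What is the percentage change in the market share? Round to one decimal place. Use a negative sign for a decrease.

71.7%

The change is 17.86 − 10.40 = 7.46 percentage points.
Relative to the original 10.40%, that is 7.46 ÷ 10.40 ≈ 71.7%.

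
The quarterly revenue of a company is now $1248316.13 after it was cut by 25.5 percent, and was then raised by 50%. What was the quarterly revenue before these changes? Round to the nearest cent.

The overall multiplier applied was 0.745 × 1.5 = 1.1175.
So the original quarterly revenue was $1248316.13 ÷ 1.1175 ≈ $1117061.41.

$1117061.41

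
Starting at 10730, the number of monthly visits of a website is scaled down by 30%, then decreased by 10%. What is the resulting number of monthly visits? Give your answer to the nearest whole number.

6760

Each change multiplies by a factor: 0.7 × 0.9 = 0.63.
10730 × 0.63 = 6759.9 ≈ 6760.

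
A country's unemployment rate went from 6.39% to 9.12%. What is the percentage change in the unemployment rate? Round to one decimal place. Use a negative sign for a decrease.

42.7%

The change is 9.12 − 6.39 = 2.73 percentage points.
Relative to the original 6.39%, that is 2.73 ÷ 6.39 ≈ 42.7%.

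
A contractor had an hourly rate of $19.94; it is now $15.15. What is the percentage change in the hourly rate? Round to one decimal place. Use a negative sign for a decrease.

-24.0%

Change: $15.15 − $19.94 = -$4.79.
Relative to the original: -$4.79 ÷ $19.94 ≈ -24.0%.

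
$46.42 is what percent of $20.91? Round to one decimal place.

222.0%

$46.42 ÷ $20.91 ≈ 222.0%.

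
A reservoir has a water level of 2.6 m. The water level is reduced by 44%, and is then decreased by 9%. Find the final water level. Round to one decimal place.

1.3 m

Apply the 44% decrease: 2.6 × 0.56 = 1.456.
9% decrease: 1.456 × 0.91 = 1.32496 ≈ 1.3.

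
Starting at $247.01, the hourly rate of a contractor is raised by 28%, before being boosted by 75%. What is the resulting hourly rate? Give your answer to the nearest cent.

$553.30

Each change multiplies by a factor: 1.28 × 1.75 = 2.24.
$247.01 × 2.24 = $553.3024 ≈ $553.30.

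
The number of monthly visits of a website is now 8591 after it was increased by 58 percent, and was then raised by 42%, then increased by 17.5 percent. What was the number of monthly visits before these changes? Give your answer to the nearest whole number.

3259

The overall multiplier applied was 1.58 × 1.42 × 1.175 = 2.63623.
So the original number of monthly visits was 8591 ÷ 2.63623 ≈ 3259.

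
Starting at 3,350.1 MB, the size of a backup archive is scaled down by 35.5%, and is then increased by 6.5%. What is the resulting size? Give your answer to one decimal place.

2,301.3 MB

Apply the 35.5% decrease: 3,350.1 × 0.645 = 2160.8145.
6.5% increase: 2160.8145 × 1.065 = 2301.2674425 ≈ 2,301.3.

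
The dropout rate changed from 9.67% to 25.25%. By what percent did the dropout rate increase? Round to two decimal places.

The change is 25.25 − 9.67 = 15.58 percentage points.
Relative to the original 9.67%, that is 15.58 ÷ 9.67 ≈ 161.12%.
So the dropout rate rose by 161.12%.

161.12%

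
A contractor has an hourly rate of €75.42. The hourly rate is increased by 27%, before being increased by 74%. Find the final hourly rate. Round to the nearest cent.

€166.66

Apply the 27% increase: €75.42 × 1.27 = €95.7834.
Apply the 74% increase: €95.7834 × 1.74 = €166.663116 ≈ €166.66.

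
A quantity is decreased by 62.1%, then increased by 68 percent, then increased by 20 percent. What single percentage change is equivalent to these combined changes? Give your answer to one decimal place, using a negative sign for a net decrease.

-23.6%

A 62.1% decrease multiplies by 0.379.
Then a 68% increase: 0.379 × 1.68 = 0.63672.
Then a 20% increase: 0.63672 × 1.2 = 0.764064.
Overall factor 0.764064, i.e. -23.6%.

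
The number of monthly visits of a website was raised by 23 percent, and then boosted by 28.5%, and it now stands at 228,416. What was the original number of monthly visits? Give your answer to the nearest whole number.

144,517

Undoing the 28.5% increase: 228,416 ÷ 1.285 ≈ 177755.642023.
Undoing the 23% increase: 177755.642023 ÷ 1.23 ≈ 144,517.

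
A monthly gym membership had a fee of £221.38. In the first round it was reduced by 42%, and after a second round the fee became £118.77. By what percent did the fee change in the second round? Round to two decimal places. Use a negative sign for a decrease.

After the first round: £221.38 × 0.58 = £128.4004.
Second-round multiplier: £118.77 ÷ £128.4004 ≈ 0.924997.
That is a change of -7.50%.

-7.50%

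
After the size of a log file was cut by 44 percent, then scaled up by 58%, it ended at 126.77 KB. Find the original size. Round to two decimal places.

143.28 KB

The overall multiplier applied was 0.56 × 1.58 = 0.8848.
So the original size was 126.77 ÷ 0.8848 ≈ 143.28 KB.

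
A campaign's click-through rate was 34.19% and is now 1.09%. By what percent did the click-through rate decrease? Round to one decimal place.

96.8%

The change is 1.09 − 34.19 = -33.10 percentage points.
Relative to the original 34.19%, that is -33.10 ÷ 34.19 ≈ -96.8%.
So the click-through rate fell by 96.8%.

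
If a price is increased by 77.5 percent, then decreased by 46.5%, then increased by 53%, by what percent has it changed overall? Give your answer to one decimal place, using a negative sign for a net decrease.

A 77.5% increase multiplies by 1.775.
Then a 46.5% decrease: 1.775 × 0.535 = 0.949625.
Then a 53% increase: 0.949625 × 1.53 = 1.45292625.
Overall factor 1.45292625, i.e. 45.3%.

45.3%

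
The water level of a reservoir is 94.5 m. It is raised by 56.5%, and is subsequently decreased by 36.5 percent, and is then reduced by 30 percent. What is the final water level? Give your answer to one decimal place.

Each change multiplies by a factor: 1.565 × 0.635 × 0.7 = 0.6956425.
94.5 × 0.6956425 = 65.73821625 ≈ 65.7.

65.7 m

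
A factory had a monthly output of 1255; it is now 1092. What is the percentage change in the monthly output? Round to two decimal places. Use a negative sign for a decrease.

-12.99%

Change: 1092 − 1255 = -163.
Relative to the original: -163 ÷ 1255 ≈ -12.99%.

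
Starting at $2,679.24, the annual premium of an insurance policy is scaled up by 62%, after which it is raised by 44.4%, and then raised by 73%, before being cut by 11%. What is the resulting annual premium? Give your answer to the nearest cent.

$9,650.06

Apply the 62% increase: $2,679.24 × 1.62 = $4340.3688.
After the 44.4% increase: $4340.3688 × 1.444 = $6267.4925472.
73% increase: $6267.4925472 × 1.73 = $10842.762106656.
After the 11% decrease: $10842.762106656 × 0.89 = $9650.05827492384 ≈ $9,650.06.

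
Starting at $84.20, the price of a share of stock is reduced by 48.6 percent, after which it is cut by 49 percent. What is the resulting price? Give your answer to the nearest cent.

Each change multiplies by a factor: 0.514 × 0.51 = 0.26214.
$84.20 × 0.26214 = $22.072188 ≈ $22.07.

$22.07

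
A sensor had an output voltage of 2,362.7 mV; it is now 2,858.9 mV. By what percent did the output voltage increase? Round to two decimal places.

Change: 2,858.9 − 2,362.7 = 496.2.
Relative to the original: 496.2 ÷ 2,362.7 ≈ 21.00%.
So the output voltage increased by 21.00%.

21.00%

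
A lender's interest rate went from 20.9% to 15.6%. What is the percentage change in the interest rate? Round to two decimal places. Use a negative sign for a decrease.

The change is 15.6 − 20.9 = -5.3 percentage points.
Relative to the original 20.9%, that is -5.3 ÷ 20.9 ≈ -25.36%.

-25.36%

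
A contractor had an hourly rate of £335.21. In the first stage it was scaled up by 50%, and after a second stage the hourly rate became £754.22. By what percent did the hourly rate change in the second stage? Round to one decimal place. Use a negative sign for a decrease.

50.0%

After the first stage: £335.21 × 1.5 = £502.815.
Second-stage multiplier: £754.22 ÷ £502.815 ≈ 1.5.
That is a change of 50.0%.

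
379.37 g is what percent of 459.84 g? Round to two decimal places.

379.37 g ÷ 459.84 g ≈ 82.50%.

82.50%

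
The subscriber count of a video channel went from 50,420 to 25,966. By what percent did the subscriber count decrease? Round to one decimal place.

Change: 25,966 − 50,420 = -24,454.
Relative to the original: -24,454 ÷ 50,420 ≈ -48.5%.
So the subscriber count decreased by 48.5%.

48.5%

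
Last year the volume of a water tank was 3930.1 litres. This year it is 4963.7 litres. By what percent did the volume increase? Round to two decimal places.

Change: 4963.7 − 3930.1 = 1033.6.
Relative to the original: 1033.6 ÷ 3930.1 ≈ 26.30%.
So the volume increased by 26.30%.

26.30%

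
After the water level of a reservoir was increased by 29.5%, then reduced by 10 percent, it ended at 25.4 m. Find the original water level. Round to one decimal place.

21.8 m

The overall multiplier applied was 1.295 × 0.9 = 1.1655.
So the original water level was 25.4 ÷ 1.1655 ≈ 21.8 m.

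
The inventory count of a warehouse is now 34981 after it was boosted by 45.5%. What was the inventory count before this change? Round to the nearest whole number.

The overall multiplier applied was 1.455.
So the original inventory count was 34981 ÷ 1.455 ≈ 24042.

24042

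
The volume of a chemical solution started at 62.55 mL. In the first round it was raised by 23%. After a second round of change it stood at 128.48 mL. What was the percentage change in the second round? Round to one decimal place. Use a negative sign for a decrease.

67.0%

After the first round: 62.55 × 1.23 = 76.9365.
Second-round multiplier: 128.48 ÷ 76.9365 ≈ 1.66995.
That is a change of 67.0%.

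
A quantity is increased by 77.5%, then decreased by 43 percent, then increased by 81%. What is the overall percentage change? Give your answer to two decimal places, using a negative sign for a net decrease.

83.13%

A 77.5% increase multiplies by 1.775.
Then a 43% decrease: 1.775 × 0.57 = 1.01175.
Then an 81% increase: 1.01175 × 1.81 = 1.8312675.
Overall factor 1.8312675, i.e. 83.13%.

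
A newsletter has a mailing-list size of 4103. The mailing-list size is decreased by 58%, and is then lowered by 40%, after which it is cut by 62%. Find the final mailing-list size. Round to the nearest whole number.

393

Each change multiplies by a factor: 0.42 × 0.6 × 0.38 = 0.09576.
4103 × 0.09576 = 392.90328 ≈ 393.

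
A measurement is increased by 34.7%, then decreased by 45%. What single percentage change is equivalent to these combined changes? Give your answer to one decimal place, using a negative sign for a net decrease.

A 34.7% increase multiplies by 1.347.
Then a 45% decrease: 1.347 × 0.55 = 0.74085.
Overall factor 0.74085, i.e. -25.9%.

-25.9%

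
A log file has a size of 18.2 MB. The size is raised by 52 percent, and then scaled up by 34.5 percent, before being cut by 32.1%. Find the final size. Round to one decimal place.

After the 52% increase: 18.2 × 1.52 = 27.664.
Apply the 34.5% increase: 27.664 × 1.345 = 37.20808.
After the 32.1% decrease: 37.20808 × 0.679 = 25.26428632 ≈ 25.3.

25.3 MB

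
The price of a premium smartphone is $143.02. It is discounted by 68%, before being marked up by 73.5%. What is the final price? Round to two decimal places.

$79.40

68% decrease: $143.02 × 0.32 = $45.7664.
73.5% increase: $45.7664 × 1.735 = $79.404704 ≈ $79.40.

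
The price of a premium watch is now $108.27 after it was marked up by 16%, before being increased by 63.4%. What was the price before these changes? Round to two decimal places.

$57.12

Undoing the 63.4% increase: $108.27 ÷ 1.634 ≈ $66.26071.
Undoing the 16% increase: $66.26071 ÷ 1.16 ≈ $57.12.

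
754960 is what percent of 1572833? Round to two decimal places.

48.00%

754960 ÷ 1572833 ≈ 48.00%.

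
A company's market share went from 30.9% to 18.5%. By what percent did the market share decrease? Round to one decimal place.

The change is 18.5 − 30.9 = -12.4 percentage points.
Relative to the original 30.9%, that is -12.4 ÷ 30.9 ≈ -40.1%.
So the market share fell by 40.1%.

40.1%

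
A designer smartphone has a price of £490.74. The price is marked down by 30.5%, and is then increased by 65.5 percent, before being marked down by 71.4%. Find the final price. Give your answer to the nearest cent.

30.5% decrease: £490.74 × 0.695 = £341.0643.
Apply the 65.5% increase: £341.0643 × 1.655 = £564.4614165.
71.4% decrease: £564.4614165 × 0.286 = £161.435965119 ≈ £161.44.

£161.44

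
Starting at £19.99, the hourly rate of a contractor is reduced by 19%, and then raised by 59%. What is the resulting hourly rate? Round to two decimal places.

£25.75

After the 19% decrease: £19.99 × 0.81 = £16.1919.
After the 59% increase: £16.1919 × 1.59 = £25.745121 ≈ £25.75.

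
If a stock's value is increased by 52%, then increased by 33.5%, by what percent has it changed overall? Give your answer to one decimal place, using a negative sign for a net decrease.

102.9%

The combined multiplier is 1.52 × 1.335 = 2.0292.
That corresponds to an increase of 102.9%.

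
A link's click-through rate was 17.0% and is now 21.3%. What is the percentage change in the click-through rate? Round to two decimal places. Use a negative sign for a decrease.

The change is 21.3 − 17.0 = 4.3 percentage points.
Relative to the original 17.0%, that is 4.3 ÷ 17.0 ≈ 25.29%.

25.29%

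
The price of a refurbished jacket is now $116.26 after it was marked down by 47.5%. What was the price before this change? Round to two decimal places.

The overall multiplier applied was 0.525.
So the original price was $116.26 ÷ 0.525 ≈ $221.45.

$221.45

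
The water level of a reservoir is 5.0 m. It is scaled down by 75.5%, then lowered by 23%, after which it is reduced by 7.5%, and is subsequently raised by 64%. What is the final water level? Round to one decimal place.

Apply the 75.5% decrease: 5.0 × 0.245 = 1.225.
Apply the 23% decrease: 1.225 × 0.77 = 0.94325.
After the 7.5% decrease: 0.94325 × 0.925 = 0.87250625.
After the 64% increase: 0.87250625 × 1.64 = 1.43091025 ≈ 1.4.

1.4 m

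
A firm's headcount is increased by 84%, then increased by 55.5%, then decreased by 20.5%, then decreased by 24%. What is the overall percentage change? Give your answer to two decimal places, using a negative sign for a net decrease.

An 84% increase multiplies by 1.84.
Then a 55.5% increase: 1.84 × 1.555 = 2.8612.
Then a 20.5% decrease: 2.8612 × 0.795 = 2.274654.
Then a 24% decrease: 2.274654 × 0.76 = 1.72873704.
Overall factor 1.72873704, i.e. 72.87%.

72.87%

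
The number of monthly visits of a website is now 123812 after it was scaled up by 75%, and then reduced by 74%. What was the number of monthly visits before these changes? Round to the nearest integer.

272114

Undoing the 74% decrease: 123812 ÷ 0.26 = 476200.
Undoing the 75% increase: 476200 ÷ 1.75 ≈ 272114.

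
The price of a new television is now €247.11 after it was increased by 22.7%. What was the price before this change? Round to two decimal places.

The overall multiplier applied was 1.227.
So the original price was €247.11 ÷ 1.227 ≈ €201.39.

€201.39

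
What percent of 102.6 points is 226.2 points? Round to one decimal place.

220.5%

226.2 points ÷ 102.6 points ≈ 220.5%.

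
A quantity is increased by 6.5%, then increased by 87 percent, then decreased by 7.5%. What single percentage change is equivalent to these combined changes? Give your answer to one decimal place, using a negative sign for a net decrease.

84.2%

The combined multiplier is 1.065 × 1.87 × 0.925 = 1.84218375.
That corresponds to an increase of 84.2%.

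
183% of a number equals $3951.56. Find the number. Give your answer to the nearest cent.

$2159.32

$3951.56 ÷ 1.83 ≈ $2159.32.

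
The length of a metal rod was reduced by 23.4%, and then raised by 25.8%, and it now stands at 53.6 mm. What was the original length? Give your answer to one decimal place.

55.6 mm

Undoing the 25.8% increase: 53.6 ÷ 1.258 ≈ 42.607313.
Undoing the 23.4% decrease: 42.607313 ÷ 0.766 ≈ 55.6 mm.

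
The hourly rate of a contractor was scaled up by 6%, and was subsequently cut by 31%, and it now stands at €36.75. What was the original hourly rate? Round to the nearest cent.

Undoing the 31% decrease: €36.75 ÷ 0.69 ≈ €53.26087.
Undoing the 6% increase: €53.26087 ÷ 1.06 ≈ €50.25.

€50.25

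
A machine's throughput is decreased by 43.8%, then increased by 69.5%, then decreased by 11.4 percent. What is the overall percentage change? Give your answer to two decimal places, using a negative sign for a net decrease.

The combined multiplier is 0.562 × 1.695 × 0.886 = 0.84399474.
That corresponds to a decrease of 15.60%.

-15.60%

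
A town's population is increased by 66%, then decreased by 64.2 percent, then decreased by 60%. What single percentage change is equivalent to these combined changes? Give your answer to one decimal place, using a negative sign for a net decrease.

-76.2%

A 66% increase multiplies by 1.66.
Then a 64.2% decrease: 1.66 × 0.358 = 0.59428.
Then a 60% decrease: 0.59428 × 0.4 = 0.237712.
Overall factor 0.237712, i.e. -76.2%.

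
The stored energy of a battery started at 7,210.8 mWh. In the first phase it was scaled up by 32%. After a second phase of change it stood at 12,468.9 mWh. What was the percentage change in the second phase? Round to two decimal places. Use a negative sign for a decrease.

After the first phase: 7,210.8 × 1.32 = 9518.256.
Second-phase multiplier: 12,468.9 ÷ 9518.256 ≈ 1.309998.
That is a change of 31.00%.

31.00%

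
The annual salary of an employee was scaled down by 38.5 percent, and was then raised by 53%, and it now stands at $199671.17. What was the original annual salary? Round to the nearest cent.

$212201.68

The overall multiplier applied was 0.615 × 1.53 = 0.94095.
So the original annual salary was $199671.17 ÷ 0.94095 ≈ $212201.68.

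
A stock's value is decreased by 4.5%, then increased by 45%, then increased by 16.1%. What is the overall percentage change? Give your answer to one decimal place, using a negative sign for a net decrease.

The combined multiplier is 0.955 × 1.45 × 1.161 = 1.60769475.
That corresponds to an increase of 60.8%.

60.8%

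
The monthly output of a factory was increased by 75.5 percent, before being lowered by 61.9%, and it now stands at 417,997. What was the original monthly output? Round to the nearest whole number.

The overall multiplier applied was 1.755 × 0.381 = 0.668655.
So the original monthly output was 417,997 ÷ 0.668655 ≈ 625,131.

625,131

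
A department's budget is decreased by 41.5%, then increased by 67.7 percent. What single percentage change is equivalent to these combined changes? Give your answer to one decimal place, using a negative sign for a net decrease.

-1.9%

A 41.5% decrease multiplies by 0.585.
Then a 67.7% increase: 0.585 × 1.677 = 0.981045.
Overall factor 0.981045, i.e. -1.9%.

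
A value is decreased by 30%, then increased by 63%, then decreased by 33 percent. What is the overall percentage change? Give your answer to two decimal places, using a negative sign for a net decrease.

The combined multiplier is 0.7 × 1.63 × 0.67 = 0.76447.
That corresponds to a decrease of 23.55%.

-23.55%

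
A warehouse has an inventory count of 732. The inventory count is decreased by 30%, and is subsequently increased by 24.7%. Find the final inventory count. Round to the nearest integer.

Each change multiplies by a factor: 0.7 × 1.247 = 0.8729.
732 × 0.8729 = 638.9628 ≈ 639.

639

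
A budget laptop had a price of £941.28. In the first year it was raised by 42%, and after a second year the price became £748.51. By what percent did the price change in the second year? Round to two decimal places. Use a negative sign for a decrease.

-44.00%

After the first year: £941.28 × 1.42 = £1336.6176.
Second-year multiplier: £748.51 ÷ £1336.6176 ≈ 0.560003.
That is a change of -44.00%.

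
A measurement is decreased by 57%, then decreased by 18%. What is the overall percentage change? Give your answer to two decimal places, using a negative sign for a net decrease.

A 57% decrease multiplies by 0.43.
Then an 18% decrease: 0.43 × 0.82 = 0.3526.
Overall factor 0.3526, i.e. -64.74%.

-64.74%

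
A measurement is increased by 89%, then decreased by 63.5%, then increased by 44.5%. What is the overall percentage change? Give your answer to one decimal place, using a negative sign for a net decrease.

-0.3%

An 89% increase multiplies by 1.89.
Then a 63.5% decrease: 1.89 × 0.365 = 0.68985.
Then a 44.5% increase: 0.68985 × 1.445 = 0.99683325.
Overall factor 0.99683325, i.e. -0.3%.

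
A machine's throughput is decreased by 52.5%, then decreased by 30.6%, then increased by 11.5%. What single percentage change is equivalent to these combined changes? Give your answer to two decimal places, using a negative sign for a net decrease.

-63.24%

A 52.5% decrease multiplies by 0.475.
Then a 30.6% decrease: 0.475 × 0.694 = 0.32965.
Then an 11.5% increase: 0.32965 × 1.115 = 0.36755975.
Overall factor 0.36755975, i.e. -63.24%.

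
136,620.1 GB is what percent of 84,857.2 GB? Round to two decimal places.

136,620.1 GB ÷ 84,857.2 GB ≈ 161.00%.

161.00%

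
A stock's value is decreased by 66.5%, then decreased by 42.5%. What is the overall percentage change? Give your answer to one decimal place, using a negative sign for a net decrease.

The combined multiplier is 0.335 × 0.575 = 0.192625.
That corresponds to a decrease of 80.7%.

-80.7%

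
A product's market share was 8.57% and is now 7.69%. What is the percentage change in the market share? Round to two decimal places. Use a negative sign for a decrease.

-10.27%

The change is 7.69 − 8.57 = -0.88 percentage points.
Relative to the original 8.57%, that is -0.88 ÷ 8.57 ≈ -10.27%.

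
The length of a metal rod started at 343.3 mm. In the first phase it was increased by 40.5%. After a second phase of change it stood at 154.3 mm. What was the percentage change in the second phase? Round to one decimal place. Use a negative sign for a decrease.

After the first phase: 343.3 × 1.405 = 482.3365.
Second-phase multiplier: 154.3 ÷ 482.3365 ≈ 0.3199.
That is a change of -68.0%.

-68.0%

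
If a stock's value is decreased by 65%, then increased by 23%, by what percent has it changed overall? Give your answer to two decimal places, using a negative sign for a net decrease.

The combined multiplier is 0.35 × 1.23 = 0.4305.
That corresponds to a decrease of 56.95%.

-56.95%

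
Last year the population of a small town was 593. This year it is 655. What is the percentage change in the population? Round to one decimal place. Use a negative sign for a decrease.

Change: 655 − 593 = 62.
Relative to the original: 62 ÷ 593 ≈ 10.5%.

10.5%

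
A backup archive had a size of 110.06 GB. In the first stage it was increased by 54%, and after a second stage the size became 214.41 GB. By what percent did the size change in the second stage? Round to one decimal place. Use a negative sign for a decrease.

26.5%

After the first stage: 110.06 × 1.54 = 169.4924.
Second-stage multiplier: 214.41 ÷ 169.4924 ≈ 1.26501.
That is a change of 26.5%.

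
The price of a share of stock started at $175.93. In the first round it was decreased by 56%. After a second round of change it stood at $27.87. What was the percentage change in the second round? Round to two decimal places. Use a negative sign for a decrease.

-64.00%

After the first round: $175.93 × 0.44 = $77.4092.
Second-round multiplier: $27.87 ÷ $77.4092 ≈ 0.360035.
That is a change of -64.00%.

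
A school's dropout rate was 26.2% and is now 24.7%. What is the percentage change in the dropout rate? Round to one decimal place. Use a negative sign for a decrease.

The change is 24.7 − 26.2 = -1.5 percentage points.
Relative to the original 26.2%, that is -1.5 ÷ 26.2 ≈ -5.7%.

-5.7%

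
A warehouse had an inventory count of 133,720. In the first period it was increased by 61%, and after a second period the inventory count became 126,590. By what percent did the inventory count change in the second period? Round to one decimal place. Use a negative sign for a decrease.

-41.2%

After the first period: 133,720 × 1.61 = 215289.2.
Second-period multiplier: 126,590 ÷ 215289.2 ≈ 0.588.
That is a change of -41.2%.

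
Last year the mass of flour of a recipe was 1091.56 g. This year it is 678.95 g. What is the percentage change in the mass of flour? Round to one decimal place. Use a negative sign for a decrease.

Change: 678.95 − 1091.56 = -412.61.
Relative to the original: -412.61 ÷ 1091.56 ≈ -37.8%.

-37.8%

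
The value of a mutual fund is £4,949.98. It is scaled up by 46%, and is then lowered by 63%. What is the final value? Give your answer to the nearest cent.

£2,673.98

Apply the 46% increase: £4,949.98 × 1.46 = £7226.9708.
Apply the 63% decrease: £7226.9708 × 0.37 = £2673.979196 ≈ £2,673.98.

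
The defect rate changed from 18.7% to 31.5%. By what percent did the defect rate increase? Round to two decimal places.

68.45%

The change is 31.5 − 18.7 = 12.8 percentage points.
Relative to the original 18.7%, that is 12.8 ÷ 18.7 ≈ 68.45%.
So the defect rate rose by 68.45%.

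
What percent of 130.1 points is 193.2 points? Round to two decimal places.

193.2 points ÷ 130.1 points ≈ 148.50%.

148.50%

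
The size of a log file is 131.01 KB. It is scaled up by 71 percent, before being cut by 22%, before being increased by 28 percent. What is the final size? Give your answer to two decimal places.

Each change multiplies by a factor: 1.71 × 0.78 × 1.28 = 1.707264.
131.01 × 1.707264 = 223.66865664 ≈ 223.67.

223.67 KB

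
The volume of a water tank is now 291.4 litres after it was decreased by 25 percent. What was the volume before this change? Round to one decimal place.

388.5 litres

The overall multiplier applied was 0.75.
So the original volume was 291.4 ÷ 0.75 ≈ 388.5 litres.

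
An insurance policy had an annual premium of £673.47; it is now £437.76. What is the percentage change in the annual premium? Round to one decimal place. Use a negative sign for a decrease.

Change: £437.76 − £673.47 = -£235.71.
Relative to the original: -£235.71 ÷ £673.47 ≈ -35.0%.

-35.0%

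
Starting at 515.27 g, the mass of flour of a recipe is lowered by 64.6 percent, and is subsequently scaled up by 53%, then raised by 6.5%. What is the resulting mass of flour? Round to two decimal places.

297.22 g

Apply the 64.6% decrease: 515.27 × 0.354 = 182.40558.
After the 53% increase: 182.40558 × 1.53 = 279.0805374.
After the 6.5% increase: 279.0805374 × 1.065 = 297.220772331 ≈ 297.22.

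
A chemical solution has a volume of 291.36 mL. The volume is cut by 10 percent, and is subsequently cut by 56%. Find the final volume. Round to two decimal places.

115.38 mL

Each change multiplies by a factor: 0.9 × 0.44 = 0.396.
291.36 × 0.396 = 115.37856 ≈ 115.38.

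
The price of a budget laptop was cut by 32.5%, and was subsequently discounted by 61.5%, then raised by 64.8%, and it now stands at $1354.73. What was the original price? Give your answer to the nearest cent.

$3163.23

The overall multiplier applied was 0.675 × 0.385 × 1.648 = 0.428274.
So the original price was $1354.73 ÷ 0.428274 ≈ $3163.23.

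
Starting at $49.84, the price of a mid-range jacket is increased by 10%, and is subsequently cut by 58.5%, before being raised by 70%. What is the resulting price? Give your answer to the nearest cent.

Apply the 10% increase: $49.84 × 1.1 = $54.824.
58.5% decrease: $54.824 × 0.415 = $22.75196.
70% increase: $22.75196 × 1.7 = $38.678332 ≈ $38.68.

$38.68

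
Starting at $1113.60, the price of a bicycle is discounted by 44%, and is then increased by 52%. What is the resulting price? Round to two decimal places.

$947.90

Apply the 44% decrease: $1113.60 × 0.56 = $623.616.
52% increase: $623.616 × 1.52 = $947.89632 ≈ $947.90.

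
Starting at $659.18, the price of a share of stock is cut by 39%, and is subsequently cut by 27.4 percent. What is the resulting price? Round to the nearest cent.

Each change multiplies by a factor: 0.61 × 0.726 = 0.44286.
$659.18 × 0.44286 = $291.9244548 ≈ $291.92.

$291.92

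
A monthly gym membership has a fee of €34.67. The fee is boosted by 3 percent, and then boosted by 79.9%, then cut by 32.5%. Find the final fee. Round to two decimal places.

€43.36

After the 3% increase: €34.67 × 1.03 = €35.7101.
Apply the 79.9% increase: €35.7101 × 1.799 = €64.2424699.
After the 32.5% decrease: €64.2424699 × 0.675 = €43.3636671825 ≈ €43.36.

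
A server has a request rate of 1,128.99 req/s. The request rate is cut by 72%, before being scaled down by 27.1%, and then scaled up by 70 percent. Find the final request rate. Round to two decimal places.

Each change multiplies by a factor: 0.28 × 0.729 × 1.7 = 0.347004.
1,128.99 × 0.347004 = 391.76404596 ≈ 391.76.

391.76 req/s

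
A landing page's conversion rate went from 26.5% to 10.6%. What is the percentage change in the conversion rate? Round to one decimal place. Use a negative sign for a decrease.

-60.0%

The change is 10.6 − 26.5 = -15.9 percentage points.
Relative to the original 26.5%, that is -15.9 ÷ 26.5 = -60.0%.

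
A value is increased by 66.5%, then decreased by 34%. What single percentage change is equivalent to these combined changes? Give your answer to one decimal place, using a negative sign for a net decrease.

9.9%

A 66.5% increase multiplies by 1.665.
Then a 34% decrease: 1.665 × 0.66 = 1.0989.
Overall factor 1.0989, i.e. 9.9%.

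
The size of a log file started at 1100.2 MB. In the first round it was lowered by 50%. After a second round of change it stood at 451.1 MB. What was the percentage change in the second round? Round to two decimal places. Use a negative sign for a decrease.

-18.00%

After the first round: 1100.2 × 0.5 = 550.1.
Second-round multiplier: 451.1 ÷ 550.1 ≈ 0.820033.
That is a change of -18.00%.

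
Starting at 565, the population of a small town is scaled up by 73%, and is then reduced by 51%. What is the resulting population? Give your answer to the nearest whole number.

After the 73% increase: 565 × 1.73 = 977.45.
Apply the 51% decrease: 977.45 × 0.49 = 478.9505 ≈ 479.

479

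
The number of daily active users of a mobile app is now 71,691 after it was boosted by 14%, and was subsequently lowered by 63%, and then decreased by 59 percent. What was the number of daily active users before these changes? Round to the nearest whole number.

Undoing the 59% decrease: 71,691 ÷ 0.41 ≈ 174856.097561.
Undoing the 63% decrease: 174856.097561 ÷ 0.37 ≈ 472584.047462.
Undoing the 14% increase: 472584.047462 ÷ 1.14 ≈ 414,547.

414,547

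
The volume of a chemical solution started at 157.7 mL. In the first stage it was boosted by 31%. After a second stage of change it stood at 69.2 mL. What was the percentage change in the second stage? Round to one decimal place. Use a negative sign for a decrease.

After the first stage: 157.7 × 1.31 = 206.587.
Second-stage multiplier: 69.2 ÷ 206.587 ≈ 0.33497.
That is a change of -66.5%.

-66.5%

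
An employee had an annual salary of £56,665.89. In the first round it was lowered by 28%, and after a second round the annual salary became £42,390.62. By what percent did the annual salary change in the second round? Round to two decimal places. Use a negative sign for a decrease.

After the first round: £56,665.89 × 0.72 = £40799.4408.
Second-round multiplier: £42,390.62 ÷ £40799.4408 ≈ 1.039.
That is a change of 3.90%.

3.90%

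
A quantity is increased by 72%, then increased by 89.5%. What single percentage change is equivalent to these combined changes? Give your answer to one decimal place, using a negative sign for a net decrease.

The combined multiplier is 1.72 × 1.895 = 3.2594.
That corresponds to an increase of 225.9%.

225.9%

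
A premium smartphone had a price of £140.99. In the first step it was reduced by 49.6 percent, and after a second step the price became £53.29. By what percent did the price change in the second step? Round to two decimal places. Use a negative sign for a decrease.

After the first step: £140.99 × 0.504 = £71.05896.
Second-step multiplier: £53.29 ÷ £71.05896 ≈ 0.749941.
That is a change of -25.01%.

-25.01%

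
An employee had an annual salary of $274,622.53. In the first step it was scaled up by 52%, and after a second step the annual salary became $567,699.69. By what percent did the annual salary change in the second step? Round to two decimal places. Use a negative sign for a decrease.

After the first step: $274,622.53 × 1.52 = $417426.2456.
Second-step multiplier: $567,699.69 ÷ $417426.2456 ≈ 1.36.
That is a change of 36.00%.

36.00%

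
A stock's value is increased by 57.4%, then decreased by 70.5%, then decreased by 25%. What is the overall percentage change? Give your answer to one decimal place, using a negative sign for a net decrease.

-65.2%

The combined multiplier is 1.574 × 0.295 × 0.75 = 0.3482475.
That corresponds to a decrease of 65.2%.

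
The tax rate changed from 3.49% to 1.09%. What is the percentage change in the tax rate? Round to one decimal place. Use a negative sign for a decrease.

-68.8%

The change is 1.09 − 3.49 = -2.40 percentage points.
Relative to the original 3.49%, that is -2.40 ÷ 3.49 ≈ -68.8%.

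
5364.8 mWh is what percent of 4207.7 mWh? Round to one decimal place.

5364.8 mWh ÷ 4207.7 mWh ≈ 127.5%.

127.5%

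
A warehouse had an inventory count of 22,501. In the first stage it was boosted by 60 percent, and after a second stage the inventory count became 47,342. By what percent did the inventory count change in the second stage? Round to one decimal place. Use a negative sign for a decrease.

After the first stage: 22,501 × 1.6 = 36001.6.
Second-stage multiplier: 47,342 ÷ 36001.6 ≈ 1.315.
That is a change of 31.5%.

31.5%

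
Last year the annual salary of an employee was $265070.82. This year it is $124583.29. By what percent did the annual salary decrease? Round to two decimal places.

53.00%

Change: $124583.29 − $265070.82 = -$140487.53.
Relative to the original: -$140487.53 ÷ $265070.82 ≈ -53.00%.
So the annual salary decreased by 53.00%.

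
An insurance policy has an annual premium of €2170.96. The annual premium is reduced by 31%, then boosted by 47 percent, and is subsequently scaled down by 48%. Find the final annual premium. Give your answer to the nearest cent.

€1145.04

Apply the 31% decrease: €2170.96 × 0.69 = €1497.9624.
After the 47% increase: €1497.9624 × 1.47 = €2202.004728.
48% decrease: €2202.004728 × 0.52 = €1145.04245856 ≈ €1145.04.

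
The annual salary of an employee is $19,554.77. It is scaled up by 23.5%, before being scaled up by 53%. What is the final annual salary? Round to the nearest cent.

Apply the 23.5% increase: $19,554.77 × 1.235 = $24150.14095.
Apply the 53% increase: $24150.14095 × 1.53 = $36949.7156535 ≈ $36,949.72.

$36,949.72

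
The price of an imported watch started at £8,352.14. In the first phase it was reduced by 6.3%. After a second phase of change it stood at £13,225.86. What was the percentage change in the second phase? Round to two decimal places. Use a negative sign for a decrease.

After the first phase: £8,352.14 × 0.937 = £7825.95518.
Second-phase multiplier: £13,225.86 ÷ £7825.95518 ≈ 1.689999.
That is a change of 69.00%.

69.00%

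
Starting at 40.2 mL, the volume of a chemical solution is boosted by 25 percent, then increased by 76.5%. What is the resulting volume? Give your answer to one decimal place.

Each change multiplies by a factor: 1.25 × 1.765 = 2.20625.
40.2 × 2.20625 = 88.69125 ≈ 88.7.

88.7 mL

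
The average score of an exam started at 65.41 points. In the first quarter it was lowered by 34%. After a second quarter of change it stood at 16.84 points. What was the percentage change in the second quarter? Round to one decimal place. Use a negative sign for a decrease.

-61.0%

After the first quarter: 65.41 × 0.66 = 43.1706.
Second-quarter multiplier: 16.84 ÷ 43.1706 ≈ 0.39008.
That is a change of -61.0%.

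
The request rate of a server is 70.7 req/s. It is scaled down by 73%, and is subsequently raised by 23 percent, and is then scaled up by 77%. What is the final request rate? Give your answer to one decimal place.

41.6 req/s

After the 73% decrease: 70.7 × 0.27 = 19.089.
23% increase: 19.089 × 1.23 = 23.47947.
After the 77% increase: 23.47947 × 1.77 = 41.5586619 ≈ 41.6.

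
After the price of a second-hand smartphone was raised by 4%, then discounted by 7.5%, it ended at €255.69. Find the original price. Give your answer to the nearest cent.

€265.79

The overall multiplier applied was 1.04 × 0.925 = 0.962.
So the original price was €255.69 ÷ 0.962 ≈ €265.79.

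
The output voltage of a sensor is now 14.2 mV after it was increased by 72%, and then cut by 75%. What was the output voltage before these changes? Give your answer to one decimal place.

The overall multiplier applied was 1.72 × 0.25 = 0.43.
So the original output voltage was 14.2 ÷ 0.43 ≈ 33.0 mV.

33.0 mV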